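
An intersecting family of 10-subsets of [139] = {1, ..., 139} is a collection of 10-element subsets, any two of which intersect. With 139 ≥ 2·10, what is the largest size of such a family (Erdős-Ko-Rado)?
max |F| = C(138, 9) = 38322542634090

Erdős-Ko-Rado (1961): when n ≥ 2k, max |F| = C(n−1, k−1). The bound is attained by the star {A : i ∈ A} for any fixed i ∈ [n]. Here C(139−1, 10−1) = C(138, 9) = 38322542634090.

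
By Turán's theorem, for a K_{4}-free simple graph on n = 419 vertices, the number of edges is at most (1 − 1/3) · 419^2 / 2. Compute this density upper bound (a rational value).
Turán density bound = (2/3) · 419^2/2 = 175561/3 ≈ 58520.3333

Turán's theorem: ex(n, K_{r+1}) is achieved by the complete r-partite Turán graph T(n, r) with parts as balanced as possible, and is at most (1 − 1/r) · n^2/2. For r = 3, n = 419: the density bound is (2/3) · 175561/2 = 175561/3 ≈ 58520.3333. The integer-valued extremum is e(T(419, 3)) = 58520, which is strictly less than the density bound 175561/3 since 3 ∤ 419 (the parts of T(419, 3) cannot all be equal).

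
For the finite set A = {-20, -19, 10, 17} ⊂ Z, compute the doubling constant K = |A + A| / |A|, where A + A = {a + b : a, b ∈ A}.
K = |A + A| / |A| = 10/4 = 5/2

Enumerate A + A = {a + b : a, b ∈ A}. With |A| = 4, there are |A|^2 = 16 ordered sum pairs; collecting distinct values, A + A = {-40, -39, -38, -10, -9, -3, -2, 20, 27, 34}, so |A + A| = 10. Thus K = 10/4 = 5/2. For comparison, the minimum possible |A + A| over all 4-element sets is 2·4 − 1 = 7 (so min K = 7/4), attained only by arithmetic progressions.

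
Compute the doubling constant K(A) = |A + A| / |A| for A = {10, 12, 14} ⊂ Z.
K = |A + A| / |A| = 5/3

Enumerate A + A = {a + b : a, b ∈ A}. With |A| = 3, there are |A|^2 = 9 ordered sum pairs; collecting distinct values, A + A = {20, 22, 24, 26, 28}, so |A + A| = 5. Thus K = 5/3. Here |A + A| = 2|A| − 1 = 5, the minimum possible — so K = 5/3 is minimal, which holds iff A is an arithmetic progression.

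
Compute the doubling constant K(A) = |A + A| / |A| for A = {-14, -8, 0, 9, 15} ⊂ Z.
K = |A + A| / |A| = 14/5

Enumerate A + A = {a + b : a, b ∈ A}. With |A| = 5, there are |A|^2 = 25 ordered sum pairs; collecting distinct values, A + A = {-28, -22, -16, -14, -8, -5, 0, 1, 7, 9, 15, 18, 24, 30}, so |A + A| = 14. Thus K = 14/5. For comparison, the minimum possible |A + A| over all 5-element sets is 2·5 − 1 = 9 (so min K = 9/5), attained only by arithmetic progressions.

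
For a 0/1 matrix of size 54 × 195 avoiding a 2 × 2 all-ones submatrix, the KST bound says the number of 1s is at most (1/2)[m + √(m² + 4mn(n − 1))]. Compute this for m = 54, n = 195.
z(54, 195; 2, 2) ≤ (1/2)[54 + √(54² + 4·54·195·194)] = (1/2)[54 + √8174196] = 1456.5275

Kővári–Sós–Turán: let r_1, ..., r_54 be the row sums and z = Σ r_i the total number of 1s. Each pair of columns can share at most one row with both entries 1 (else a 2×2 all-ones block appears), so Σ_i C(r_i, 2) ≤ C(195, 2) = 18915. By convexity Σ_i C(r_i, 2) ≥ 54·C(z/54, 2) = z(z − 54)/(2·54), giving z² − 54z − 54·195·194 ≤ 0 and hence z ≤ (1/2)[54 + √(2916 + 4·2042820)] = (1/2)[54 + √8174196] ≈ (1/2)(54 + 2859.0551) = 1456.5275.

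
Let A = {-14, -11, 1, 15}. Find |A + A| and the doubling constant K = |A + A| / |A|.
K = |A + A| / |A| = 10/4 = 5/2

Enumerate A + A = {a + b : a, b ∈ A}. With |A| = 4, there are |A|^2 = 16 ordered sum pairs; collecting distinct values, A + A = {-28, -25, -22, -13, -10, 1, 2, 4, 16, 30}, so |A + A| = 10. Thus K = 10/4 = 5/2. For comparison, the minimum possible |A + A| over all 4-element sets is 2·4 − 1 = 7 (so min K = 7/4), attained only by arithmetic progressions.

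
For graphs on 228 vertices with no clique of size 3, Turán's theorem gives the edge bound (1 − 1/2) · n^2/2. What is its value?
Turán density bound = (1/2) · 228^2/2 = 12996

Turán's theorem: ex(n, K_{r+1}) is achieved by the complete r-partite Turán graph T(n, r) with parts as balanced as possible, and is at most (1 − 1/r) · n^2/2. For r = 2, n = 228: the density bound is (1/2) · 51984/2 = 12996. Since 2 ∣ 228, the Turán graph T(228, 2) has parts of equal size 114, and its edge count e(T(228, 2)) = 12996 attains the density bound exactly.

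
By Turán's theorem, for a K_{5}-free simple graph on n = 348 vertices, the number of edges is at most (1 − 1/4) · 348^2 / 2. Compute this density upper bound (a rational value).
Turán density bound = (3/4) · 348^2/2 = 45414

Turán's theorem: ex(n, K_{r+1}) is achieved by the complete r-partite Turán graph T(n, r) with parts as balanced as possible, and is at most (1 − 1/r) · n^2/2. For r = 4, n = 348: the density bound is (3/4) · 121104/2 = 45414. Since 4 ∣ 348, the Turán graph T(348, 4) has parts of equal size 87, and its edge count e(T(348, 4)) = 45414 attains the density bound exactly.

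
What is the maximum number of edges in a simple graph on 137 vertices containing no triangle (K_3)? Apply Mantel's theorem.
ex(137, K_3) = ⌊137^2/4⌋ = 4692

Mantel (1907): a triangle-free graph on n vertices has at most ⌊n^2/4⌋ edges, with equality for the complete bipartite graph K_{⌊n/2⌋, ⌈n/2⌉}. For n = 137: ⌊137^2/4⌋ = ⌊18769/4⌋ = 4692. The extremal graph is K_{68, 69}, which has 68·69 = 4692 edges.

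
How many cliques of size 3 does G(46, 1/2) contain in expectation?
E[# K_3] = C(46, 3) · (1/2)^C(3, 2) = 15180 / 2^3 = 3795/2 = 1897.5

For each 3-subset S of vertices (there are C(46, 3) = 15180 such S), let X_S = 1 if S induces a K_3 (all C(3, 2) = 3 edges present). Then P(X_S = 1) = (1/2)^3 = 1/8. By linearity of expectation, E[# K_3] = C(46, 3) · (1/2)^3 = 15180 / 8 = 3795/2 = 1897.5.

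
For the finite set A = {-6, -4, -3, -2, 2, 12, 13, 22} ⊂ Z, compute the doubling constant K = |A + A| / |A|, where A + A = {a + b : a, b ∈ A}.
K = |A + A| / |A| = 30/8 = 15/4

Enumerate A + A = {a + b : a, b ∈ A}. With |A| = 8, there are |A|^2 = 64 ordered sum pairs; collecting distinct values, A + A = {-12, -10, -9, -8, -7, -6, -5, -4, -2, -1, 0, 4, 6, 7, 8, 9, 10, 11, 14, 15, 16, 18, 19, 20, 24, 25, 26, 34, 35, 44}, so |A + A| = 30. Thus K = 30/8 = 15/4. For comparison, the minimum possible |A + A| over all 8-element sets is 2·8 − 1 = 15 (so min K = 15/8), attained only by arithmetic progressions.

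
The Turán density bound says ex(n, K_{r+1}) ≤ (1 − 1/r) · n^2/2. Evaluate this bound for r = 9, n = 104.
Turán density bound = (8/9) · 104^2/2 = 43264/9 ≈ 4807.1111

Turán's theorem: ex(n, K_{r+1}) is achieved by the complete r-partite Turán graph T(n, r) with parts as balanced as possible, and is at most (1 − 1/r) · n^2/2. For r = 9, n = 104: the density bound is (8/9) · 10816/2 = 43264/9 ≈ 4807.1111. The integer-valued extremum is e(T(104, 9)) = 4806, which is strictly less than the density bound 43264/9 since 9 ∤ 104 (the parts of T(104, 9) cannot all be equal).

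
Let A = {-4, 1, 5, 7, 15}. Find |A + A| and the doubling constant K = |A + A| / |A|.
K = |A + A| / |A| = 15/5 = 3

Enumerate A + A = {a + b : a, b ∈ A}. With |A| = 5, there are |A|^2 = 25 ordered sum pairs; collecting distinct values, A + A = {-8, -3, 1, 2, 3, 6, 8, 10, 11, 12, 14, 16, 20, 22, 30}, so |A + A| = 15. Thus K = 15/5 = 3. For comparison, the minimum possible |A + A| over all 5-element sets is 2·5 − 1 = 9 (so min K = 9/5), attained only by arithmetic progressions.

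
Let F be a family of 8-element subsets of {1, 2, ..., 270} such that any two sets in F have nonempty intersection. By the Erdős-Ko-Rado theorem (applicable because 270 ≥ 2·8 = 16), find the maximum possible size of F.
max |F| = C(269, 7) = 18691966107188

Erdős-Ko-Rado (1961): when n ≥ 2k, max |F| = C(n−1, k−1). The bound is attained by the star {A : i ∈ A} for any fixed i ∈ [n]. Here C(270−1, 8−1) = C(269, 7) = 18691966107188.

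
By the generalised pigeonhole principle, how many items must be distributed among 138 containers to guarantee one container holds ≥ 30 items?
n = (30 − 1)·138 + 1 = 4003

By the generalised pigeonhole principle, to guarantee some box contains ≥ r objects we need more than (r − 1) · k objects total. Threshold: n = (r − 1) · k + 1. With r = 30 and k = 138: n = 29 · 138 + 1 = 4002 + 1 = 4003. For n = 4002 = 29 · 138, we can put exactly 29 objects in every box, avoiding 30 in any single one — so 4003 is tight.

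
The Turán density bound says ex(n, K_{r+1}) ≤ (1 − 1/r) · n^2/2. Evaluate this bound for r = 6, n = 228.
Turán density bound = (5/6) · 228^2/2 = 21660

Turán's theorem: ex(n, K_{r+1}) is achieved by the complete r-partite Turán graph T(n, r) with parts as balanced as possible, and is at most (1 − 1/r) · n^2/2. For r = 6, n = 228: the density bound is (5/6) · 51984/2 = 21660. Since 6 ∣ 228, the Turán graph T(228, 6) has parts of equal size 38, and its edge count e(T(228, 6)) = 21660 attains the density bound exactly.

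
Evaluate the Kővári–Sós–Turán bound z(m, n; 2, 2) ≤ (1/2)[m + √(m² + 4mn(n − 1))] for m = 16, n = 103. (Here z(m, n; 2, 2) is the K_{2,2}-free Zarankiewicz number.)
z(16, 103; 2, 2) ≤ (1/2)[16 + √(16² + 4·16·103·102)] = (1/2)[16 + √672640] = 418.0732

Kővári–Sós–Turán: let r_1, ..., r_16 be the row sums and z = Σ r_i the total number of 1s. Each pair of columns can share at most one row with both entries 1 (else a 2×2 all-ones block appears), so Σ_i C(r_i, 2) ≤ C(103, 2) = 5253. By convexity Σ_i C(r_i, 2) ≥ 16·C(z/16, 2) = z(z − 16)/(2·16), giving z² − 16z − 16·103·102 ≤ 0 and hence z ≤ (1/2)[16 + √(256 + 4·168096)] = (1/2)[16 + √672640] ≈ (1/2)(16 + 820.1463) = 418.0732.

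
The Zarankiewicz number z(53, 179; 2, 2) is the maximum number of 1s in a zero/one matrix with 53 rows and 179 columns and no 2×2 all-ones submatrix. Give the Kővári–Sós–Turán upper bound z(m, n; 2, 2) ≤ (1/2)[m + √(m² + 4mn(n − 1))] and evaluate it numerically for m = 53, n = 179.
z(53, 179; 2, 2) ≤ (1/2)[53 + √(53² + 4·53·179·178)] = (1/2)[53 + √6757553] = 1326.2647

Kővári–Sós–Turán: let r_1, ..., r_53 be the row sums and z = Σ r_i the total number of 1s. Each pair of columns can share at most one row with both entries 1 (else a 2×2 all-ones block appears), so Σ_i C(r_i, 2) ≤ C(179, 2) = 15931. By convexity Σ_i C(r_i, 2) ≥ 53·C(z/53, 2) = z(z − 53)/(2·53), giving z² − 53z − 53·179·178 ≤ 0 and hence z ≤ (1/2)[53 + √(2809 + 4·1688686)] = (1/2)[53 + √6757553] ≈ (1/2)(53 + 2599.5294) = 1326.2647.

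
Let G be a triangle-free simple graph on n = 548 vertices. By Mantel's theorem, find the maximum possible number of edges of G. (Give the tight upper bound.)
ex(548, K_3) = ⌊548^2/4⌋ = 75076

Mantel (1907): a triangle-free graph on n vertices has at most ⌊n^2/4⌋ edges, with equality for the complete bipartite graph K_{⌊n/2⌋, ⌈n/2⌉}. For n = 548: ⌊548^2/4⌋ = ⌊300304/4⌋ = 75076. The extremal graph is K_{274, 274}, which has 274·274 = 75076 edges.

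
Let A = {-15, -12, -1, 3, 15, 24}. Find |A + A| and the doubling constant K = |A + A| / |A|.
K = |A + A| / |A| = 21/6 = 7/2

Enumerate A + A = {a + b : a, b ∈ A}. With |A| = 6, there are |A|^2 = 36 ordered sum pairs; collecting distinct values, A + A = {-30, -27, -24, -16, -13, -12, -9, -2, 0, 2, 3, 6, 9, 12, 14, 18, 23, 27, 30, 39, 48}, so |A + A| = 21. Thus K = 21/6 = 7/2. For comparison, the minimum possible |A + A| over all 6-element sets is 2·6 − 1 = 11 (so min K = 11/6), attained only by arithmetic progressions.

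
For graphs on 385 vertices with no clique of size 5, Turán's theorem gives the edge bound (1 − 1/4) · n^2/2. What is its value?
Turán density bound = (3/4) · 385^2/2 = 444675/8 ≈ 55584.375

Turán's theorem: ex(n, K_{r+1}) is achieved by the complete r-partite Turán graph T(n, r) with parts as balanced as possible, and is at most (1 − 1/r) · n^2/2. For r = 4, n = 385: the density bound is (3/4) · 148225/2 = 444675/8 ≈ 55584.375. The integer-valued extremum is e(T(385, 4)) = 55584, which is strictly less than the density bound 444675/8 since 4 ∤ 385 (the parts of T(385, 4) cannot all be equal).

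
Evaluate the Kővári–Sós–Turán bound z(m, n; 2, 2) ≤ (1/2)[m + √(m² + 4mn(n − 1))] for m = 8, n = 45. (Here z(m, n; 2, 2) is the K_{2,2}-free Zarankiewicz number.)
z(8, 45; 2, 2) ≤ (1/2)[8 + √(8² + 4·8·45·44)] = (1/2)[8 + √63424] = 129.9206

Kővári–Sós–Turán: let r_1, ..., r_8 be the row sums and z = Σ r_i the total number of 1s. Each pair of columns can share at most one row with both entries 1 (else a 2×2 all-ones block appears), so Σ_i C(r_i, 2) ≤ C(45, 2) = 990. By convexity Σ_i C(r_i, 2) ≥ 8·C(z/8, 2) = z(z − 8)/(2·8), giving z² − 8z − 8·45·44 ≤ 0 and hence z ≤ (1/2)[8 + √(64 + 4·15840)] = (1/2)[8 + √63424] ≈ (1/2)(8 + 251.8412) = 129.9206.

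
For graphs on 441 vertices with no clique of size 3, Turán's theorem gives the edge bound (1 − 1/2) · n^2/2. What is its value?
Turán density bound = (1/2) · 441^2/2 = 194481/4 ≈ 48620.25

Turán's theorem: ex(n, K_{r+1}) is achieved by the complete r-partite Turán graph T(n, r) with parts as balanced as possible, and is at most (1 − 1/r) · n^2/2. For r = 2, n = 441: the density bound is (1/2) · 194481/2 = 194481/4 ≈ 48620.25. The integer-valued extremum is e(T(441, 2)) = 48620, which is strictly less than the density bound 194481/4 since 2 ∤ 441 (the parts of T(441, 2) cannot all be equal).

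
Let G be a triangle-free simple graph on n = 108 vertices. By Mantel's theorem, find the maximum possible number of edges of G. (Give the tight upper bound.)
ex(108, K_3) = ⌊108^2/4⌋ = 2916

Mantel (1907): a triangle-free graph on n vertices has at most ⌊n^2/4⌋ edges, with equality for the complete bipartite graph K_{⌊n/2⌋, ⌈n/2⌉}. For n = 108: ⌊108^2/4⌋ = ⌊11664/4⌋ = 2916. The extremal graph is K_{54, 54}, which has 54·54 = 2916 edges.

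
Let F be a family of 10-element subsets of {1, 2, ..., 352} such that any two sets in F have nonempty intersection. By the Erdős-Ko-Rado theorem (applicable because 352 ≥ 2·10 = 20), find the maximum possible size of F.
max |F| = C(351, 9) = 200952785309715075

Erdős-Ko-Rado (1961): when n ≥ 2k, max |F| = C(n−1, k−1). The bound is attained by the star {A : i ∈ A} for any fixed i ∈ [n]. Here C(352−1, 10−1) = C(351, 9) = 200952785309715075.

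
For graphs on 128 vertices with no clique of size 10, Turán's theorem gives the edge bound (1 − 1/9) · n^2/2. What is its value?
Turán density bound = (8/9) · 128^2/2 = 65536/9 ≈ 7281.7778

Turán's theorem: ex(n, K_{r+1}) is achieved by the complete r-partite Turán graph T(n, r) with parts as balanced as possible, and is at most (1 − 1/r) · n^2/2. For r = 9, n = 128: the density bound is (8/9) · 16384/2 = 65536/9 ≈ 7281.7778. The integer-valued extremum is e(T(128, 9)) = 7281, which is strictly less than the density bound 65536/9 since 9 ∤ 128 (the parts of T(128, 9) cannot all be equal).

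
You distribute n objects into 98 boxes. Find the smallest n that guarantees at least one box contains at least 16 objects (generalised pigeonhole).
n = (16 − 1)·98 + 1 = 1471

By the generalised pigeonhole principle, to guarantee some box contains ≥ r objects we need more than (r − 1) · k objects total. Threshold: n = (r − 1) · k + 1. With r = 16 and k = 98: n = 15 · 98 + 1 = 1470 + 1 = 1471. For n = 1470 = 15 · 98, we can put exactly 15 objects in every box, avoiding 16 in any single one — so 1471 is tight.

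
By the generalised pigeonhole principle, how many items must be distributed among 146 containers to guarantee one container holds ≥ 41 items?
n = (41 − 1)·146 + 1 = 5841

By the generalised pigeonhole principle, to guarantee some box contains ≥ r objects we need more than (r − 1) · k objects total. Threshold: n = (r − 1) · k + 1. With r = 41 and k = 146: n = 40 · 146 + 1 = 5840 + 1 = 5841. For n = 5840 = 40 · 146, we can put exactly 40 objects in every box, avoiding 41 in any single one — so 5841 is tight.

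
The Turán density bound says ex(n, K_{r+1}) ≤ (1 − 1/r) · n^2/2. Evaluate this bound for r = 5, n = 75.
Turán density bound = (4/5) · 75^2/2 = 2250

Turán's theorem: ex(n, K_{r+1}) is achieved by the complete r-partite Turán graph T(n, r) with parts as balanced as possible, and is at most (1 − 1/r) · n^2/2. For r = 5, n = 75: the density bound is (4/5) · 5625/2 = 2250. Since 5 ∣ 75, the Turán graph T(75, 5) has parts of equal size 15, and its edge count e(T(75, 5)) = 2250 attains the density bound exactly.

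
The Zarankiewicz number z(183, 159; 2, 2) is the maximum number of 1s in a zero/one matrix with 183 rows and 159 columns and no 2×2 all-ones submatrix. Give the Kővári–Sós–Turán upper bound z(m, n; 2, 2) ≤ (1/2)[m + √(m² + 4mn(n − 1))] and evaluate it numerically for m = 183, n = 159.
z(183, 159; 2, 2) ≤ (1/2)[183 + √(183² + 4·183·159·158)] = (1/2)[183 + √18422793] = 2237.5891

Kővári–Sós–Turán: let r_1, ..., r_183 be the row sums and z = Σ r_i the total number of 1s. Each pair of columns can share at most one row with both entries 1 (else a 2×2 all-ones block appears), so Σ_i C(r_i, 2) ≤ C(159, 2) = 12561. By convexity Σ_i C(r_i, 2) ≥ 183·C(z/183, 2) = z(z − 183)/(2·183), giving z² − 183z − 183·159·158 ≤ 0 and hence z ≤ (1/2)[183 + √(33489 + 4·4597326)] = (1/2)[183 + √18422793] ≈ (1/2)(183 + 4292.1781) = 2237.5891.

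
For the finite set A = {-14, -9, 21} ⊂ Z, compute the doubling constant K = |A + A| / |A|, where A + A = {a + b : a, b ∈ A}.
K = |A + A| / |A| = 6/3 = 2

Enumerate A + A = {a + b : a, b ∈ A}. With |A| = 3, there are |A|^2 = 9 ordered sum pairs; collecting distinct values, A + A = {-28, -23, -18, 7, 12, 42}, so |A + A| = 6. Thus K = 6/3 = 2. For comparison, the minimum possible |A + A| over all 3-element sets is 2·3 − 1 = 5 (so min K = 5/3), attained only by arithmetic progressions.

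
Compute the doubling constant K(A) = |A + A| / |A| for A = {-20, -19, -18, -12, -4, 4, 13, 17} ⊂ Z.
K = |A + A| / |A| = 32/8 = 4

Enumerate A + A = {a + b : a, b ∈ A}. With |A| = 8, there are |A|^2 = 64 ordered sum pairs; collecting distinct values, A + A = {-40, -39, -38, -37, -36, -32, -31, -30, -24, -23, -22, -16, -15, -14, -8, -7, -6, -5, -3, -2, -1, 0, 1, 5, 8, 9, 13, 17, 21, 26, 30, 34}, so |A + A| = 32. Thus K = 32/8 = 4. For comparison, the minimum possible |A + A| over all 8-element sets is 2·8 − 1 = 15 (so min K = 15/8), attained only by arithmetic progressions.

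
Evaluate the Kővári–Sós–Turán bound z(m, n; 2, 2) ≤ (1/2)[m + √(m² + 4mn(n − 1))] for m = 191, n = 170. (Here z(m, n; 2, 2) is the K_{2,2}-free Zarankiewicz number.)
z(191, 170; 2, 2) ≤ (1/2)[191 + √(191² + 4·191·170·169)] = (1/2)[191 + √21986201] = 2439.9723

Kővári–Sós–Turán: let r_1, ..., r_191 be the row sums and z = Σ r_i the total number of 1s. Each pair of columns can share at most one row with both entries 1 (else a 2×2 all-ones block appears), so Σ_i C(r_i, 2) ≤ C(170, 2) = 14365. By convexity Σ_i C(r_i, 2) ≥ 191·C(z/191, 2) = z(z − 191)/(2·191), giving z² − 191z − 191·170·169 ≤ 0 and hence z ≤ (1/2)[191 + √(36481 + 4·5487430)] = (1/2)[191 + √21986201] ≈ (1/2)(191 + 4688.9446) = 2439.9723.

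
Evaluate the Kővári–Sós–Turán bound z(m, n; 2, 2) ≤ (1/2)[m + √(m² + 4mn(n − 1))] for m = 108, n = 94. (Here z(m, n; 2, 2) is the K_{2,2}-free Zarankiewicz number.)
z(108, 94; 2, 2) ≤ (1/2)[108 + √(108² + 4·108·94·93)] = (1/2)[108 + √3788208] = 1027.166

Kővári–Sós–Turán: let r_1, ..., r_108 be the row sums and z = Σ r_i the total number of 1s. Each pair of columns can share at most one row with both entries 1 (else a 2×2 all-ones block appears), so Σ_i C(r_i, 2) ≤ C(94, 2) = 4371. By convexity Σ_i C(r_i, 2) ≥ 108·C(z/108, 2) = z(z − 108)/(2·108), giving z² − 108z − 108·94·93 ≤ 0 and hence z ≤ (1/2)[108 + √(11664 + 4·944136)] = (1/2)[108 + √3788208] ≈ (1/2)(108 + 1946.3319) = 1027.166.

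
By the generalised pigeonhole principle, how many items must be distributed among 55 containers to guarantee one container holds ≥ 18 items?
n = (18 − 1)·55 + 1 = 936

By the generalised pigeonhole principle, to guarantee some box contains ≥ r objects we need more than (r − 1) · k objects total. Threshold: n = (r − 1) · k + 1. With r = 18 and k = 55: n = 17 · 55 + 1 = 935 + 1 = 936. For n = 935 = 17 · 55, we can put exactly 17 objects in every box, avoiding 18 in any single one — so 936 is tight.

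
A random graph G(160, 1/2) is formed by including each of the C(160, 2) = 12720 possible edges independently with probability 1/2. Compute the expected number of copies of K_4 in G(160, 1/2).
E[# K_4] = C(160, 4) · (1/2)^C(4, 2) = 26294360 / 2^6 = 3286795/8 = 410849.375

For each 4-subset S of vertices (there are C(160, 4) = 26294360 such S), let X_S = 1 if S induces a K_4 (all C(4, 2) = 6 edges present). Then P(X_S = 1) = (1/2)^6 = 1/64. By linearity of expectation, E[# K_4] = C(160, 4) · (1/2)^6 = 26294360 / 64 = 3286795/8 = 410849.375.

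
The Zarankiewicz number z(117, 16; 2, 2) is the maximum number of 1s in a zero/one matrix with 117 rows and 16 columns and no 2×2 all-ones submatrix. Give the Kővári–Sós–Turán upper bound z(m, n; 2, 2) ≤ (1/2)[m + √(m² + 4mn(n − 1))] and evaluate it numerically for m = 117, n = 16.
z(117, 16; 2, 2) ≤ (1/2)[117 + √(117² + 4·117·16·15)] = (1/2)[117 + √126009] = 235.9887

Kővári–Sós–Turán: let r_1, ..., r_117 be the row sums and z = Σ r_i the total number of 1s. Each pair of columns can share at most one row with both entries 1 (else a 2×2 all-ones block appears), so Σ_i C(r_i, 2) ≤ C(16, 2) = 120. By convexity Σ_i C(r_i, 2) ≥ 117·C(z/117, 2) = z(z − 117)/(2·117), giving z² − 117z − 117·16·15 ≤ 0 and hence z ≤ (1/2)[117 + √(13689 + 4·28080)] = (1/2)[117 + √126009] ≈ (1/2)(117 + 354.9775) = 235.9887.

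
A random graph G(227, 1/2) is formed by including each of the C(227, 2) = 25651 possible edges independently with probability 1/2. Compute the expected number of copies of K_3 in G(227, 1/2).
E[# K_3] = C(227, 3) · (1/2)^C(3, 2) = 1923825 / 2^3 = 240478.125

For each 3-subset S of vertices (there are C(227, 3) = 1923825 such S), let X_S = 1 if S induces a K_3 (all C(3, 2) = 3 edges present). Then P(X_S = 1) = (1/2)^3 = 1/8. By linearity of expectation, E[# K_3] = C(227, 3) · (1/2)^3 = 1923825 / 8 = 240478.125.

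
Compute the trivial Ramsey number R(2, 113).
R(2, 113) = 113

R(2, k) = k for all k ≥ 2: in a 2-colouring of K_k, either some edge is red (a red K_2) or all edges are blue (a blue K_k). And K_{112} coloured all-blue has no blue K_113, so R(2, 113) > 112. Hence R(2, 113) = 113.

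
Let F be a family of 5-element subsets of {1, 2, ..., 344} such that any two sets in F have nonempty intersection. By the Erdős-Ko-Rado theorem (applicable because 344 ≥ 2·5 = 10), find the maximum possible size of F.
max |F| = C(343, 4) = 566685735

The Erdős-Ko-Rado theorem states: for n ≥ 2k, an intersecting family of k-subsets of an n-element set has size at most C(n − 1, k − 1), with equality for 'star' families {A ⊆ [n] : |A| = k, i ∈ A} (fix an element i). For n = 344, k = 5: C(343, 4) = 566685735.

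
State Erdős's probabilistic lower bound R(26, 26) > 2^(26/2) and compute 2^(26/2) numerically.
2^(26/2) = 8192; so R(26, 26) > 8192

Colour each edge of K_n uniformly at random with red/blue. The expected number of monochromatic K_26 is C(n, 26) · 2 · 2^(−C(26,2)). If C(n, 26) · 2^(1 − C(26,2)) < 1, then with positive probability no monochromatic K_26 exists, so R(26, 26) > n. The standard estimate C(n, 26) ≤ n^26/26! shows this inequality holds whenever n ≤ 2^(26/2) (since 26! · 2^(C(26,2) − 1) > 2^(26^2/2) ≥ n^26). Hence R(26, 26) > 2^(26/2) = 8192.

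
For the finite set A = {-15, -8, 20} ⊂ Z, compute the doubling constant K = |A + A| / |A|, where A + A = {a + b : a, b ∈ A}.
K = |A + A| / |A| = 6/3 = 2

Enumerate A + A = {a + b : a, b ∈ A}. With |A| = 3, there are |A|^2 = 9 ordered sum pairs; collecting distinct values, A + A = {-30, -23, -16, 5, 12, 40}, so |A + A| = 6. Thus K = 6/3 = 2. For comparison, the minimum possible |A + A| over all 3-element sets is 2·3 − 1 = 5 (so min K = 5/3), attained only by arithmetic progressions.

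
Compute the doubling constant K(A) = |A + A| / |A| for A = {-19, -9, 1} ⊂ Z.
K = |A + A| / |A| = 5/3

Enumerate A + A = {a + b : a, b ∈ A}. With |A| = 3, there are |A|^2 = 9 ordered sum pairs; collecting distinct values, A + A = {-38, -28, -18, -8, 2}, so |A + A| = 5. Thus K = 5/3. Here |A + A| = 2|A| − 1 = 5, the minimum possible — so K = 5/3 is minimal, which holds iff A is an arithmetic progression.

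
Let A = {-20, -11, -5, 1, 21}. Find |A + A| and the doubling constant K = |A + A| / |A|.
K = |A + A| / |A| = 14/5

Enumerate A + A = {a + b : a, b ∈ A}. With |A| = 5, there are |A|^2 = 25 ordered sum pairs; collecting distinct values, A + A = {-40, -31, -25, -22, -19, -16, -10, -4, 1, 2, 10, 16, 22, 42}, so |A + A| = 14. Thus K = 14/5. For comparison, the minimum possible |A + A| over all 5-element sets is 2·5 − 1 = 9 (so min K = 9/5), attained only by arithmetic progressions.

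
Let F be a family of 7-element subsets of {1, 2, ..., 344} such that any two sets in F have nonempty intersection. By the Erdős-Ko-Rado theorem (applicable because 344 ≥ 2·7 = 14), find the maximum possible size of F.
max |F| = C(343, 6) = 2164399496259

Erdős-Ko-Rado (1961): when n ≥ 2k, max |F| = C(n−1, k−1). The bound is attained by the star {A : i ∈ A} for any fixed i ∈ [n]. Here C(344−1, 7−1) = C(343, 6) = 2164399496259.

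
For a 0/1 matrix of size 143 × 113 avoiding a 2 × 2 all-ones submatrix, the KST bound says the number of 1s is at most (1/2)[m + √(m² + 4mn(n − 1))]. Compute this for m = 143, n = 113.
z(143, 113; 2, 2) ≤ (1/2)[143 + √(143² + 4·143·113·112)] = (1/2)[143 + √7259681] = 1418.6898

Kővári–Sós–Turán: let r_1, ..., r_143 be the row sums and z = Σ r_i the total number of 1s. Each pair of columns can share at most one row with both entries 1 (else a 2×2 all-ones block appears), so Σ_i C(r_i, 2) ≤ C(113, 2) = 6328. By convexity Σ_i C(r_i, 2) ≥ 143·C(z/143, 2) = z(z − 143)/(2·143), giving z² − 143z − 143·113·112 ≤ 0 and hence z ≤ (1/2)[143 + √(20449 + 4·1809808)] = (1/2)[143 + √7259681] ≈ (1/2)(143 + 2694.3795) = 1418.6898.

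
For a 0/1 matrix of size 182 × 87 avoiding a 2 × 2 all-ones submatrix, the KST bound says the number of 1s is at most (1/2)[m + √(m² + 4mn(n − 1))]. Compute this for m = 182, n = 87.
z(182, 87; 2, 2) ≤ (1/2)[182 + √(182² + 4·182·87·86)] = (1/2)[182 + √5480020] = 1261.4721

Kővári–Sós–Turán: let r_1, ..., r_182 be the row sums and z = Σ r_i the total number of 1s. Each pair of columns can share at most one row with both entries 1 (else a 2×2 all-ones block appears), so Σ_i C(r_i, 2) ≤ C(87, 2) = 3741. By convexity Σ_i C(r_i, 2) ≥ 182·C(z/182, 2) = z(z − 182)/(2·182), giving z² − 182z − 182·87·86 ≤ 0 and hence z ≤ (1/2)[182 + √(33124 + 4·1361724)] = (1/2)[182 + √5480020] ≈ (1/2)(182 + 2340.9443) = 1261.4721.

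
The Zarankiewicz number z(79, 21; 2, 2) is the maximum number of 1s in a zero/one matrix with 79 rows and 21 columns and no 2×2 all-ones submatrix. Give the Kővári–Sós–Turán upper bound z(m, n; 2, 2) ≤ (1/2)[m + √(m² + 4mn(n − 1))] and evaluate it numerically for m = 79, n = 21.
z(79, 21; 2, 2) ≤ (1/2)[79 + √(79² + 4·79·21·20)] = (1/2)[79 + √138961] = 225.8874

Kővári–Sós–Turán: let r_1, ..., r_79 be the row sums and z = Σ r_i the total number of 1s. Each pair of columns can share at most one row with both entries 1 (else a 2×2 all-ones block appears), so Σ_i C(r_i, 2) ≤ C(21, 2) = 210. By convexity Σ_i C(r_i, 2) ≥ 79·C(z/79, 2) = z(z − 79)/(2·79), giving z² − 79z − 79·21·20 ≤ 0 and hence z ≤ (1/2)[79 + √(6241 + 4·33180)] = (1/2)[79 + √138961] ≈ (1/2)(79 + 372.7747) = 225.8874.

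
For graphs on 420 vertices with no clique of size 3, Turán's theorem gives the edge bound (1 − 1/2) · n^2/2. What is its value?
Turán density bound = (1/2) · 420^2/2 = 44100

Turán's theorem: ex(n, K_{r+1}) is achieved by the complete r-partite Turán graph T(n, r) with parts as balanced as possible, and is at most (1 − 1/r) · n^2/2. For r = 2, n = 420: the density bound is (1/2) · 176400/2 = 44100. Since 2 ∣ 420, the Turán graph T(420, 2) has parts of equal size 210, and its edge count e(T(420, 2)) = 44100 attains the density bound exactly.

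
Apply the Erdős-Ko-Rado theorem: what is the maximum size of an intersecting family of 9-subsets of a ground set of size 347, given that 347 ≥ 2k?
max |F| = C(346, 8) = 4695548528462715

Erdős-Ko-Rado (1961): when n ≥ 2k, max |F| = C(n−1, k−1). The bound is attained by the star {A : i ∈ A} for any fixed i ∈ [n]. Here C(347−1, 9−1) = C(346, 8) = 4695548528462715.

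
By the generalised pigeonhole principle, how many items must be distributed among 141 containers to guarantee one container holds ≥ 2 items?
n = (2 − 1)·141 + 1 = 142

By the generalised pigeonhole principle, to guarantee some box contains ≥ r objects we need more than (r − 1) · k objects total. Threshold: n = (r − 1) · k + 1. With r = 2 and k = 141: n = 1 · 141 + 1 = 141 + 1 = 142. For n = 141 = 1 · 141, we can put exactly 1 objects in every box, avoiding 2 in any single one — so 142 is tight.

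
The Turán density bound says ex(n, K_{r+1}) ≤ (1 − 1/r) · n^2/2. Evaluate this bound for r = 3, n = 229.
Turán density bound = (2/3) · 229^2/2 = 52441/3 ≈ 17480.3333

Turán's theorem: ex(n, K_{r+1}) is achieved by the complete r-partite Turán graph T(n, r) with parts as balanced as possible, and is at most (1 − 1/r) · n^2/2. For r = 3, n = 229: the density bound is (2/3) · 52441/2 = 52441/3 ≈ 17480.3333. The integer-valued extremum is e(T(229, 3)) = 17480, which is strictly less than the density bound 52441/3 since 3 ∤ 229 (the parts of T(229, 3) cannot all be equal).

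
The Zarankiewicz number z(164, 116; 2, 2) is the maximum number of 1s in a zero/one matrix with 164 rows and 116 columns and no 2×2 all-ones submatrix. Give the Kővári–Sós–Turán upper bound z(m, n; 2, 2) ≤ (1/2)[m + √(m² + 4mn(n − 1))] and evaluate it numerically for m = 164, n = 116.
z(164, 116; 2, 2) ≤ (1/2)[164 + √(164² + 4·164·116·115)] = (1/2)[164 + √8777936] = 1563.3791

Kővári–Sós–Turán: let r_1, ..., r_164 be the row sums and z = Σ r_i the total number of 1s. Each pair of columns can share at most one row with both entries 1 (else a 2×2 all-ones block appears), so Σ_i C(r_i, 2) ≤ C(116, 2) = 6670. By convexity Σ_i C(r_i, 2) ≥ 164·C(z/164, 2) = z(z − 164)/(2·164), giving z² − 164z − 164·116·115 ≤ 0 and hence z ≤ (1/2)[164 + √(26896 + 4·2187760)] = (1/2)[164 + √8777936] ≈ (1/2)(164 + 2962.7582) = 1563.3791.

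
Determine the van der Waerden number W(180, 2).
W(180, 2) = 180 + 1 = 181

A 2-term AP is any pair of integers, so a monochromatic 2-AP exists iff some colour is used at least twice. With 180 colours, the colouring i ↦ i on {1, ..., 180} uses each colour once, avoiding any monochromatic pair, so W(180, 2) > 180. For {1, ..., 181}, pigeonhole forces two integers of the same colour, which form a monochromatic 2-AP. Hence W(180, 2) = 181.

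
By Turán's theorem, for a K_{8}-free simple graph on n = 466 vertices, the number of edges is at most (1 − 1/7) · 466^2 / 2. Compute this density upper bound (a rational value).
Turán density bound = (6/7) · 466^2/2 = 651468/7 ≈ 93066.8571

Turán's theorem: ex(n, K_{r+1}) is achieved by the complete r-partite Turán graph T(n, r) with parts as balanced as possible, and is at most (1 − 1/r) · n^2/2. For r = 7, n = 466: the density bound is (6/7) · 217156/2 = 651468/7 ≈ 93066.8571. The integer-valued extremum is e(T(466, 7)) = 93066, which is strictly less than the density bound 651468/7 since 7 ∤ 466 (the parts of T(466, 7) cannot all be equal).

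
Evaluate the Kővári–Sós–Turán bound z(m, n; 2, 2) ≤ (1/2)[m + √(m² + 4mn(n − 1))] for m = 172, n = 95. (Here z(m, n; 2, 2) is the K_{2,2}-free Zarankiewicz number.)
z(172, 95; 2, 2) ≤ (1/2)[172 + √(172² + 4·172·95·94)] = (1/2)[172 + √6173424] = 1328.3188

Kővári–Sós–Turán: let r_1, ..., r_172 be the row sums and z = Σ r_i the total number of 1s. Each pair of columns can share at most one row with both entries 1 (else a 2×2 all-ones block appears), so Σ_i C(r_i, 2) ≤ C(95, 2) = 4465. By convexity Σ_i C(r_i, 2) ≥ 172·C(z/172, 2) = z(z − 172)/(2·172), giving z² − 172z − 172·95·94 ≤ 0 and hence z ≤ (1/2)[172 + √(29584 + 4·1535960)] = (1/2)[172 + √6173424] ≈ (1/2)(172 + 2484.6376) = 1328.3188.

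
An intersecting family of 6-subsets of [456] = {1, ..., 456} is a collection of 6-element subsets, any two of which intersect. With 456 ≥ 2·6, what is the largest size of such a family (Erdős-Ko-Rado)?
max |F| = C(455, 5) = 158964146341

The Erdős-Ko-Rado theorem states: for n ≥ 2k, an intersecting family of k-subsets of an n-element set has size at most C(n − 1, k − 1), with equality for 'star' families {A ⊆ [n] : |A| = k, i ∈ A} (fix an element i). For n = 456, k = 6: C(455, 5) = 158964146341.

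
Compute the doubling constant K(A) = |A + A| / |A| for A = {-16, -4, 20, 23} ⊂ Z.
K = |A + A| / |A| = 10/4 = 5/2

Enumerate A + A = {a + b : a, b ∈ A}. With |A| = 4, there are |A|^2 = 16 ordered sum pairs; collecting distinct values, A + A = {-32, -20, -8, 4, 7, 16, 19, 40, 43, 46}, so |A + A| = 10. Thus K = 10/4 = 5/2. For comparison, the minimum possible |A + A| over all 4-element sets is 2·4 − 1 = 7 (so min K = 7/4), attained only by arithmetic progressions.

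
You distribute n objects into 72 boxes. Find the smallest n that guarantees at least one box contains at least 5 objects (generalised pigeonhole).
n = (5 − 1)·72 + 1 = 289

By the generalised pigeonhole principle, to guarantee some box contains ≥ r objects we need more than (r − 1) · k objects total. Threshold: n = (r − 1) · k + 1. With r = 5 and k = 72: n = 4 · 72 + 1 = 288 + 1 = 289. For n = 288 = 4 · 72, we can put exactly 4 objects in every box, avoiding 5 in any single one — so 289 is tight.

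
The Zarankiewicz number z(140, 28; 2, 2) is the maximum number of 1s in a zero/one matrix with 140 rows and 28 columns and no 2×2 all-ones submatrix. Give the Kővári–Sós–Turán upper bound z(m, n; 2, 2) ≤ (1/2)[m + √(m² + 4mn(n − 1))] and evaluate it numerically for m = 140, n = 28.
z(140, 28; 2, 2) ≤ (1/2)[140 + √(140² + 4·140·28·27)] = (1/2)[140 + √442960] = 402.7762

Kővári–Sós–Turán: let r_1, ..., r_140 be the row sums and z = Σ r_i the total number of 1s. Each pair of columns can share at most one row with both entries 1 (else a 2×2 all-ones block appears), so Σ_i C(r_i, 2) ≤ C(28, 2) = 378. By convexity Σ_i C(r_i, 2) ≥ 140·C(z/140, 2) = z(z − 140)/(2·140), giving z² − 140z − 140·28·27 ≤ 0 and hence z ≤ (1/2)[140 + √(19600 + 4·105840)] = (1/2)[140 + √442960] ≈ (1/2)(140 + 665.5524) = 402.7762.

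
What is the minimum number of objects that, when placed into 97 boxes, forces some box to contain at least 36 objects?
n = (36 − 1)·97 + 1 = 3396

By the generalised pigeonhole principle, to guarantee some box contains ≥ r objects we need more than (r − 1) · k objects total. Threshold: n = (r − 1) · k + 1. With r = 36 and k = 97: n = 35 · 97 + 1 = 3395 + 1 = 3396. For n = 3395 = 35 · 97, we can put exactly 35 objects in every box, avoiding 36 in any single one — so 3396 is tight.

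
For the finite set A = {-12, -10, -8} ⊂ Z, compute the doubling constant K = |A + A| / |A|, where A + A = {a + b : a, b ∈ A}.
K = |A + A| / |A| = 5/3

Enumerate A + A = {a + b : a, b ∈ A}. With |A| = 3, there are |A|^2 = 9 ordered sum pairs; collecting distinct values, A + A = {-24, -22, -20, -18, -16}, so |A + A| = 5. Thus K = 5/3. Here |A + A| = 2|A| − 1 = 5, the minimum possible — so K = 5/3 is minimal, which holds iff A is an arithmetic progression.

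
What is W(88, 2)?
W(88, 2) = 88 + 1 = 89

A 2-term AP is any pair of integers, so a monochromatic 2-AP exists iff some colour is used at least twice. With 88 colours, the colouring i ↦ i on {1, ..., 88} uses each colour once, avoiding any monochromatic pair, so W(88, 2) > 88. For {1, ..., 89}, pigeonhole forces two integers of the same colour, which form a monochromatic 2-AP. Hence W(88, 2) = 89.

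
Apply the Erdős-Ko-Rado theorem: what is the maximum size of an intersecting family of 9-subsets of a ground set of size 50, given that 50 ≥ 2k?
max |F| = C(49, 8) = 450978066

The Erdős-Ko-Rado theorem states: for n ≥ 2k, an intersecting family of k-subsets of an n-element set has size at most C(n − 1, k − 1), with equality for 'star' families {A ⊆ [n] : |A| = k, i ∈ A} (fix an element i). For n = 50, k = 9: C(49, 8) = 450978066.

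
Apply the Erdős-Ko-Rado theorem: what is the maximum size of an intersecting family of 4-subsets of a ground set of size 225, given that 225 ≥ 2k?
max |F| = C(224, 3) = 1848224

Erdős-Ko-Rado (1961): when n ≥ 2k, max |F| = C(n−1, k−1). The bound is attained by the star {A : i ∈ A} for any fixed i ∈ [n]. Here C(225−1, 4−1) = C(224, 3) = 1848224.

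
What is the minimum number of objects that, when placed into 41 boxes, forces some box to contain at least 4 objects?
n = (4 − 1)·41 + 1 = 124

By the generalised pigeonhole principle, to guarantee some box contains ≥ r objects we need more than (r − 1) · k objects total. Threshold: n = (r − 1) · k + 1. With r = 4 and k = 41: n = 3 · 41 + 1 = 123 + 1 = 124. For n = 123 = 3 · 41, we can put exactly 3 objects in every box, avoiding 4 in any single one — so 124 is tight.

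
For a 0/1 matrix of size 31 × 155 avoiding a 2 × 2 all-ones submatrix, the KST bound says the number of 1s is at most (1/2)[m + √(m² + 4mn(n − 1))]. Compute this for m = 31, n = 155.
z(31, 155; 2, 2) ≤ (1/2)[31 + √(31² + 4·31·155·154)] = (1/2)[31 + √2960841] = 875.8547

Kővári–Sós–Turán: let r_1, ..., r_31 be the row sums and z = Σ r_i the total number of 1s. Each pair of columns can share at most one row with both entries 1 (else a 2×2 all-ones block appears), so Σ_i C(r_i, 2) ≤ C(155, 2) = 11935. By convexity Σ_i C(r_i, 2) ≥ 31·C(z/31, 2) = z(z − 31)/(2·31), giving z² − 31z − 31·155·154 ≤ 0 and hence z ≤ (1/2)[31 + √(961 + 4·739970)] = (1/2)[31 + √2960841] ≈ (1/2)(31 + 1720.7094) = 875.8547.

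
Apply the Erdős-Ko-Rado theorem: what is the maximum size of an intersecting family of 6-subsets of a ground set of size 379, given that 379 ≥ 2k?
max |F| = C(378, 5) = 62624261700

The Erdős-Ko-Rado theorem states: for n ≥ 2k, an intersecting family of k-subsets of an n-element set has size at most C(n − 1, k − 1), with equality for 'star' families {A ⊆ [n] : |A| = k, i ∈ A} (fix an element i). For n = 379, k = 6: C(378, 5) = 62624261700.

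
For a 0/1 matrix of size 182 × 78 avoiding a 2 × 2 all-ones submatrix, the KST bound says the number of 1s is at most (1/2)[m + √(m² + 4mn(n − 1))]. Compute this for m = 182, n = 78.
z(182, 78; 2, 2) ≤ (1/2)[182 + √(182² + 4·182·78·77)] = (1/2)[182 + √4405492] = 1140.4632

Kővári–Sós–Turán: let r_1, ..., r_182 be the row sums and z = Σ r_i the total number of 1s. Each pair of columns can share at most one row with both entries 1 (else a 2×2 all-ones block appears), so Σ_i C(r_i, 2) ≤ C(78, 2) = 3003. By convexity Σ_i C(r_i, 2) ≥ 182·C(z/182, 2) = z(z − 182)/(2·182), giving z² − 182z − 182·78·77 ≤ 0 and hence z ≤ (1/2)[182 + √(33124 + 4·1093092)] = (1/2)[182 + √4405492] ≈ (1/2)(182 + 2098.9264) = 1140.4632.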